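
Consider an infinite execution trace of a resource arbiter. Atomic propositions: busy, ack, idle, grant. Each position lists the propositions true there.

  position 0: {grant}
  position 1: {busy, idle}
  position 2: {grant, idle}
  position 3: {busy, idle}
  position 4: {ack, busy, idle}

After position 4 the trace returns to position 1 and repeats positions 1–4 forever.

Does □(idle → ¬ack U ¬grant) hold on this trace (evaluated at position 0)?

Yes

idle → ¬ack U ¬grant holds at every position 0..4, and those are all positions ever visited, so □(idle → ¬ack U ¬grant) holds.
Positions where idle holds: 1, 2, 3, 4.
Check ¬ack U ¬grant at each: 1→ok, 2→ok, 3→ok, 4→ok.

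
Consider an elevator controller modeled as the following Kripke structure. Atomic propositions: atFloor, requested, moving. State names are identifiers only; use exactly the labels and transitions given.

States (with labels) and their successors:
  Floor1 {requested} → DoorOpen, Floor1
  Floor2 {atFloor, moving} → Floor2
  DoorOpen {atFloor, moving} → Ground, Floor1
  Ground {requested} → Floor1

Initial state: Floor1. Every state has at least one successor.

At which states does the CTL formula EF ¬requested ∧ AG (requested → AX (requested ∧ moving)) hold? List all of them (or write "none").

States satisfying ¬requested: {Floor2, DoorOpen}.
States satisfying EF ¬requested: {Floor1, Floor2, DoorOpen, Ground}.
States satisfying requested → AX (requested ∧ moving): {Floor2, DoorOpen}.
States satisfying AG (requested → AX (requested ∧ moving)): {Floor2}.
States satisfying EF ¬requested ∧ AG (requested → AX (requested ∧ moving)): {Floor2}.

{Floor2}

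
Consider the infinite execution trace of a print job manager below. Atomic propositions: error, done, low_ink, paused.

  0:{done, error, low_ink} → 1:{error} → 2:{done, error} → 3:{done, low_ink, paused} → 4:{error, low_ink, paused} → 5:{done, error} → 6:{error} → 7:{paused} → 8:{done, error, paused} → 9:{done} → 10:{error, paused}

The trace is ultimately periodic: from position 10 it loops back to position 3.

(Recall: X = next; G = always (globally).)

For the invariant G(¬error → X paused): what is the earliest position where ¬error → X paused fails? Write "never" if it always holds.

never

¬error → X paused holds at every position 0..10, and those are all the positions the trace ever visits, so the invariant G(¬error → X paused) is never violated.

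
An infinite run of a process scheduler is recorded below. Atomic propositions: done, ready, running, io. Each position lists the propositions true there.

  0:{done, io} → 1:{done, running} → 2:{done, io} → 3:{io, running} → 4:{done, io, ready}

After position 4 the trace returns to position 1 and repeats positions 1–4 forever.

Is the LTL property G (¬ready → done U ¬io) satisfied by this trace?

No

¬ready → done U ¬io must hold at every position from 0 onward. It fails at position 2, so G (¬ready → done U ¬io) is false.
Positions where ¬ready holds: 0, 1, 2, 3.
Check done U ¬io at each: 0→ok, 1→ok, 2→fails, 3→fails.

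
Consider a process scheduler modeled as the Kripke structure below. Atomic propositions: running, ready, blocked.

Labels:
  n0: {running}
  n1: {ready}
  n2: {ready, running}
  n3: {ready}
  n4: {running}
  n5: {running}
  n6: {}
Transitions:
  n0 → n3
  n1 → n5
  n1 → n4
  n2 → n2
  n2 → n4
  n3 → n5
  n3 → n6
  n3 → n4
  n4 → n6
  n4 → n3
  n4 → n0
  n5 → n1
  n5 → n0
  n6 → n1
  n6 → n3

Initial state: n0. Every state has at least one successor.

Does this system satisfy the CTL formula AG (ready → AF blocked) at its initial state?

States satisfying ready → AF blocked: {n0, n4, n5, n6}.
States satisfying AG (ready → AF blocked): ∅.
n1 is reachable from n0 and violates ready → AF blocked, so AG fails at n0.
n0 ∉ Sat(AG (ready → AF blocked)).

Does not hold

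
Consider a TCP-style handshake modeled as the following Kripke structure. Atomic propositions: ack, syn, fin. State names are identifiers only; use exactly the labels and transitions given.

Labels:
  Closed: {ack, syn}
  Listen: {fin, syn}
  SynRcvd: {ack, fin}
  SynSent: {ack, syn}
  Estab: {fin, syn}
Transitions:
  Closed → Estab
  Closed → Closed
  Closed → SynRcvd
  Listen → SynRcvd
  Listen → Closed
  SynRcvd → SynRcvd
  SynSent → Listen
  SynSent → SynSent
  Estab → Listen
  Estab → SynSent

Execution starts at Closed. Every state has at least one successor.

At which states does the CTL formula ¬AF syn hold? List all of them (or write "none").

{SynRcvd}

States satisfying syn: {Closed, Listen, SynSent, Estab}.
States satisfying AF syn: {Closed, Listen, SynSent, Estab}.
States satisfying ¬AF syn: {SynRcvd}.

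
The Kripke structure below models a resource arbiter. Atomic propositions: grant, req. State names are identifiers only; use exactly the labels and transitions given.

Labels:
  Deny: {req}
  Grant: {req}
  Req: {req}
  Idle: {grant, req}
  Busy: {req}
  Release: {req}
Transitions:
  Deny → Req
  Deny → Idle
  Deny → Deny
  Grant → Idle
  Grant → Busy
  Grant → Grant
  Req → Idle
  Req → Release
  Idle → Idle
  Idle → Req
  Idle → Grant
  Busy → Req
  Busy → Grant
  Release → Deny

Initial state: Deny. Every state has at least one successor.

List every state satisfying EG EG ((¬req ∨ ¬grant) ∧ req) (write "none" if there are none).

{Deny, Grant, Req, Busy, Release}

States satisfying EG ((¬req ∨ ¬grant) ∧ req): {Deny, Grant, Req, Busy, Release}.
States satisfying EG EG ((¬req ∨ ¬grant) ∧ req): {Deny, Grant, Req, Busy, Release}.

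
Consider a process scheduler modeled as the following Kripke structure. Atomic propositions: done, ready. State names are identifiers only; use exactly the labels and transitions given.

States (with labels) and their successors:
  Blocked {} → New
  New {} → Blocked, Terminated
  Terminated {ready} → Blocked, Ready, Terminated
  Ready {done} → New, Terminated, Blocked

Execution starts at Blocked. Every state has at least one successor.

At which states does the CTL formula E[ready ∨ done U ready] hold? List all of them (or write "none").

{Terminated, Ready}

States satisfying ready ∨ done: {Terminated, Ready}.
States satisfying ready: {Terminated}.
States satisfying E[ready ∨ done U ready]: {Terminated, Ready}.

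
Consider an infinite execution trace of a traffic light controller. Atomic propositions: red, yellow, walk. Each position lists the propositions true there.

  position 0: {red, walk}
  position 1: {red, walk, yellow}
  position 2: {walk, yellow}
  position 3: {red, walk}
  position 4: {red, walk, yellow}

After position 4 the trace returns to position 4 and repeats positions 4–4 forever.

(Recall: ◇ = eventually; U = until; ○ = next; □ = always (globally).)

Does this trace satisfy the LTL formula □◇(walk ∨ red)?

Yes

◇(walk ∨ red) holds at every position 0..4, and those are all positions ever visited, so □◇(walk ∨ red) holds.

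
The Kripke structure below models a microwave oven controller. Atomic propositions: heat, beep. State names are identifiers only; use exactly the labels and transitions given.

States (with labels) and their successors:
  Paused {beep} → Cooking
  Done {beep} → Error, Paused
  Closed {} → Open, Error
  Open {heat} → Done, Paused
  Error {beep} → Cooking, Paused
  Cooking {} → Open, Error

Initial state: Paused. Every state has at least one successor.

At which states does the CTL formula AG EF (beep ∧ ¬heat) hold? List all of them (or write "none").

{Paused, Done, Closed, Open, Error, Cooking}

States satisfying EF (beep ∧ ¬heat): {Paused, Done, Closed, Open, Error, Cooking}.
States satisfying AG EF (beep ∧ ¬heat): {Paused, Done, Closed, Open, Error, Cooking}.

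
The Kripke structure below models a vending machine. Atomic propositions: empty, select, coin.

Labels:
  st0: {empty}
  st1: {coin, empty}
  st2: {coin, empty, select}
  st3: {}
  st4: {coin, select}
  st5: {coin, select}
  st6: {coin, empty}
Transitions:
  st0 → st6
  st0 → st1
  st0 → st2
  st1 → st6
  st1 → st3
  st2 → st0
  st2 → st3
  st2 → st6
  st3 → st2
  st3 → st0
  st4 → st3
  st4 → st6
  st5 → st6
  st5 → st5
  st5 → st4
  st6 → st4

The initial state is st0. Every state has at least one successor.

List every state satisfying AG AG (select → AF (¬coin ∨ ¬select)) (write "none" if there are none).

States satisfying AG (select → AF (¬coin ∨ ¬select)): {st0, st1, st2, st3, st4, st6}.
States satisfying AG AG (select → AF (¬coin ∨ ¬select)): {st0, st1, st2, st3, st4, st6}.

{st0, st1, st2, st3, st4, st6}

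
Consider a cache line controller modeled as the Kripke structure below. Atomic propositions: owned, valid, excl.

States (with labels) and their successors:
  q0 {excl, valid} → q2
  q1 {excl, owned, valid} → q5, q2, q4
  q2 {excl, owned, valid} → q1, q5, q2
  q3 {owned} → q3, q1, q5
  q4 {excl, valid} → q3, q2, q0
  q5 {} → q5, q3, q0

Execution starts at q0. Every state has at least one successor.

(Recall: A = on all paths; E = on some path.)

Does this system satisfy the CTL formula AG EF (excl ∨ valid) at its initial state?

States satisfying EF (excl ∨ valid): {q0, q1, q2, q3, q4, q5}.
States satisfying AG EF (excl ∨ valid): {q0, q1, q2, q3, q4, q5}.
Every state reachable from q0 satisfies EF (excl ∨ valid).
q0 ∈ Sat(AG EF (excl ∨ valid)).

Yes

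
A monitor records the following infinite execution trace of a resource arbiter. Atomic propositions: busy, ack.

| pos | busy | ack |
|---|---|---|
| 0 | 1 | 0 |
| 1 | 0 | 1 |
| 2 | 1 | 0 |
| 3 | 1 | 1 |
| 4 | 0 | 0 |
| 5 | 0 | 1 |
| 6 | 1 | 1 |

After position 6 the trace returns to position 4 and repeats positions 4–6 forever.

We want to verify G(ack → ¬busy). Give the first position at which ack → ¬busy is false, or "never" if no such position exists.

Check ack → ¬busy at each position in order: 0 ✓, 1 ✓, 2 ✓.
At position 3 the labels are {ack, busy}, so ack → ¬busy is false there. This is the first violation.

3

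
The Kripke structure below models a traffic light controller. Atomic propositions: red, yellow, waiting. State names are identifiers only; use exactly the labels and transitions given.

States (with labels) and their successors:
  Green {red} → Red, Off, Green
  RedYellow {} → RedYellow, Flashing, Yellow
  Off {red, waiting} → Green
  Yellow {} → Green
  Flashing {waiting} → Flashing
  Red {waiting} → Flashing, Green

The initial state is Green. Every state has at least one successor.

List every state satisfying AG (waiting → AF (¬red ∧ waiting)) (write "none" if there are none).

States satisfying waiting → AF (¬red ∧ waiting): {Green, RedYellow, Yellow, Flashing, Red}.
States satisfying AG (waiting → AF (¬red ∧ waiting)): {Flashing}.

{Flashing}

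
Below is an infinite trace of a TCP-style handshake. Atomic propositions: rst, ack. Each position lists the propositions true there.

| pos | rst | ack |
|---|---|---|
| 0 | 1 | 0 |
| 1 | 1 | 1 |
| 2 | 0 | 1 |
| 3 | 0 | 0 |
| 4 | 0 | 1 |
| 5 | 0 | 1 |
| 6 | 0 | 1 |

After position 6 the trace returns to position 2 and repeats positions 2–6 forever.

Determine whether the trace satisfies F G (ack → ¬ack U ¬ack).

Does not hold

G (ack → ¬ack U ¬ack) is false at every position 0..6, so it never becomes true and F G (ack → ¬ack U ¬ack) fails.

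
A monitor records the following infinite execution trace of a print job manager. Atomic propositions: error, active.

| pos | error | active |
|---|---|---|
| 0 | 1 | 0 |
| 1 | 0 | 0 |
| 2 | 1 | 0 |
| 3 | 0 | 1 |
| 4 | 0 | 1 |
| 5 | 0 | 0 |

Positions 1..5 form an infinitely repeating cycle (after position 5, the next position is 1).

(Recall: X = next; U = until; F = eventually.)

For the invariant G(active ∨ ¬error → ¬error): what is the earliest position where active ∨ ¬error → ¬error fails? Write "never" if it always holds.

active ∨ ¬error → ¬error holds at every position 0..5, and those are all the positions the trace ever visits, so the invariant G(active ∨ ¬error → ¬error) is never violated.

never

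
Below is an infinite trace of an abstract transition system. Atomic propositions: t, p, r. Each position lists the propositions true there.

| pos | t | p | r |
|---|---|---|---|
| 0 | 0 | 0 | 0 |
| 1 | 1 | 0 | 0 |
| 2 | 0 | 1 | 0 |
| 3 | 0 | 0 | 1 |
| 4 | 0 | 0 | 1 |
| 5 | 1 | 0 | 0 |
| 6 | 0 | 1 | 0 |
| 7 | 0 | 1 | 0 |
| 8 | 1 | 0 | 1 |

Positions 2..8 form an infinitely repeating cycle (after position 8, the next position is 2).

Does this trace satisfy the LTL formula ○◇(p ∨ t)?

The position after 0 is 1; ◇(p ∨ t) is true there.

Satisfied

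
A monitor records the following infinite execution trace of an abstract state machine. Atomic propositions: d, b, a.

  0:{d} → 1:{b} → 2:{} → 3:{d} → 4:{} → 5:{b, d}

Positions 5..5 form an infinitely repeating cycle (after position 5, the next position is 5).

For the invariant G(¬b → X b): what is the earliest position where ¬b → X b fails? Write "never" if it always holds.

Check ¬b → X b at each position in order: 0 ✓, 1 ✓.
At position 2 the labels are {} and the next position 3 has {d}, so ¬b → X b is false there. This is the first violation.

2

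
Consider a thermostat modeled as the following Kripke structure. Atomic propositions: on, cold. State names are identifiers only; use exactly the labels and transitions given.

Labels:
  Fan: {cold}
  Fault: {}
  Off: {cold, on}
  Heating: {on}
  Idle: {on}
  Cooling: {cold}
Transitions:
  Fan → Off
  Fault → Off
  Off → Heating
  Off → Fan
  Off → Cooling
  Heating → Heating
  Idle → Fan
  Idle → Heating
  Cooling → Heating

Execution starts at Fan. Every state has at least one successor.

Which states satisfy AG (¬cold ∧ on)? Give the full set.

{Heating}

States satisfying ¬cold ∧ on: {Heating, Idle}.
States satisfying AG (¬cold ∧ on): {Heating}.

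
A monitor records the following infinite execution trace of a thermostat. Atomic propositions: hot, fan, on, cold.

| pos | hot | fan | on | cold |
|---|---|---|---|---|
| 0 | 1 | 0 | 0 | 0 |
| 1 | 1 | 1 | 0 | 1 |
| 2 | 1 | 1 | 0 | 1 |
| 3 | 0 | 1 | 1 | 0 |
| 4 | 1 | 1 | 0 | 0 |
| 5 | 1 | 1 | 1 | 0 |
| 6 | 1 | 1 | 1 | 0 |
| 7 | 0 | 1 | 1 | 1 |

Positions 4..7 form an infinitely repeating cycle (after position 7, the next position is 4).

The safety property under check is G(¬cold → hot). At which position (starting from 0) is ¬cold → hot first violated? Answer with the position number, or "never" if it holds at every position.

Check ¬cold → hot at each position in order: 0 ✓, 1 ✓, 2 ✓.
At position 3 the labels are {fan, on}, so ¬cold → hot is false there. This is the first violation.

3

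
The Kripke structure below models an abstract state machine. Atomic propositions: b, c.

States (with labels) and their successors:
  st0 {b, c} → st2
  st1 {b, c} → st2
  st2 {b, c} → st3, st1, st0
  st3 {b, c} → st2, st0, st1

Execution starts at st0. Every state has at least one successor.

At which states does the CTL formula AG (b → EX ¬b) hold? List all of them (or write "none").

none

States satisfying b → EX ¬b: ∅.
States satisfying AG (b → EX ¬b): ∅.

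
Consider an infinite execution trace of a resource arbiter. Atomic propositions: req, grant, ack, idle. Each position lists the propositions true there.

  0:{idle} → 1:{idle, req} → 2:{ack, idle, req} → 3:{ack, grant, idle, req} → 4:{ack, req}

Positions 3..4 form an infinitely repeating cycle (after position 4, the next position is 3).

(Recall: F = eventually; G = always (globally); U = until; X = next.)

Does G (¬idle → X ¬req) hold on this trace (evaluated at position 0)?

No

¬idle → X ¬req must hold at every position from 0 onward. It fails at position 4, so G (¬idle → X ¬req) is false.
Positions where ¬idle holds: 4.
Check X ¬req at each: 4→fails.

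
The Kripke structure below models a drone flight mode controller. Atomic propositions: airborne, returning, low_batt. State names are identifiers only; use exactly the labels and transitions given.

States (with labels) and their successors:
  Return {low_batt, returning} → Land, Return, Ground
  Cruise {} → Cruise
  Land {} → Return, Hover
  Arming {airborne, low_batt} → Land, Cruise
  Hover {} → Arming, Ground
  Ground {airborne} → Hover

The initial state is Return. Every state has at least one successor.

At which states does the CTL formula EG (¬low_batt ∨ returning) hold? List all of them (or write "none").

{Return, Cruise, Land, Hover, Ground}

States satisfying ¬low_batt ∨ returning: {Return, Cruise, Land, Hover, Ground}.
States satisfying EG (¬low_batt ∨ returning): {Return, Cruise, Land, Hover, Ground}.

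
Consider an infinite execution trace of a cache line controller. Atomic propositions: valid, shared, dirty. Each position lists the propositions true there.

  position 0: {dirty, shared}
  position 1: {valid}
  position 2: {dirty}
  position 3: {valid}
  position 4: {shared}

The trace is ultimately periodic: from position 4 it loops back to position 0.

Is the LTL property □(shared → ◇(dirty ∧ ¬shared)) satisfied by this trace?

shared → ◇(dirty ∧ ¬shared) holds at every position 0..4, and those are all positions ever visited, so □(shared → ◇(dirty ∧ ¬shared)) holds.
Positions where shared holds: 0, 4.
Check ◇(dirty ∧ ¬shared) at each: 0→ok, 4→ok.

Holds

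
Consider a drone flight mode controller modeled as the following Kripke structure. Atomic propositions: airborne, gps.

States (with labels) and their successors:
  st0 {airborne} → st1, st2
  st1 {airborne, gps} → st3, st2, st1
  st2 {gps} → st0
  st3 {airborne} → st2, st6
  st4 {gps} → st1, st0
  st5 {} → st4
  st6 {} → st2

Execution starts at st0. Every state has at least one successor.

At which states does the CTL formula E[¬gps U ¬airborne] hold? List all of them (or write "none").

States satisfying ¬gps: {st0, st3, st5, st6}.
States satisfying ¬airborne: {st2, st4, st5, st6}.
States satisfying E[¬gps U ¬airborne]: {st0, st2, st3, st4, st5, st6}.

{st0, st2, st3, st4, st5, st6}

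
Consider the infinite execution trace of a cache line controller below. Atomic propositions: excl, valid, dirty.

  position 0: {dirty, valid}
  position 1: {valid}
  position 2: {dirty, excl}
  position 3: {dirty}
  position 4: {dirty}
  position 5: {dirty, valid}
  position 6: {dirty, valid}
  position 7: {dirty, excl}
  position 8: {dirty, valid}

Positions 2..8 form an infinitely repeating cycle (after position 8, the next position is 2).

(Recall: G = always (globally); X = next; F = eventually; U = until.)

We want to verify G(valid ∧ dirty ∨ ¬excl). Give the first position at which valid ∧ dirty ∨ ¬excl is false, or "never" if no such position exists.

Check valid ∧ dirty ∨ ¬excl at each position in order: 0 ✓, 1 ✓.
At position 2 the labels are {dirty, excl}, so valid ∧ dirty ∨ ¬excl is false there. This is the first violation.

2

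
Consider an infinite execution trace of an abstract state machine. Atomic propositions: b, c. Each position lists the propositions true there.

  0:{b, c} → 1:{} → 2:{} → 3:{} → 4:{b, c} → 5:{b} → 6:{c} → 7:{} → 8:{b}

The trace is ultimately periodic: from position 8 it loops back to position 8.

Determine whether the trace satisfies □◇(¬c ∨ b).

Satisfied

◇(¬c ∨ b) holds at every position 0..8, and those are all positions ever visited, so □◇(¬c ∨ b) holds.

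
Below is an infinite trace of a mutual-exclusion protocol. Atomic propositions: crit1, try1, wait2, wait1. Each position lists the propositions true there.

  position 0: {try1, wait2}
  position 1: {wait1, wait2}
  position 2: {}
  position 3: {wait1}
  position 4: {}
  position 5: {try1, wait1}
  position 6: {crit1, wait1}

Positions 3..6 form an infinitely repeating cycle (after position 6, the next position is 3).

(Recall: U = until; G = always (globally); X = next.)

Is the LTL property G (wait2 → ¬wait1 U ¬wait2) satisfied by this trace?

Does not hold

wait2 → ¬wait1 U ¬wait2 must hold at every position from 0 onward. It fails at position 0, so G (wait2 → ¬wait1 U ¬wait2) is false.
Positions where wait2 holds: 0, 1.
Check ¬wait1 U ¬wait2 at each: 0→fails, 1→fails.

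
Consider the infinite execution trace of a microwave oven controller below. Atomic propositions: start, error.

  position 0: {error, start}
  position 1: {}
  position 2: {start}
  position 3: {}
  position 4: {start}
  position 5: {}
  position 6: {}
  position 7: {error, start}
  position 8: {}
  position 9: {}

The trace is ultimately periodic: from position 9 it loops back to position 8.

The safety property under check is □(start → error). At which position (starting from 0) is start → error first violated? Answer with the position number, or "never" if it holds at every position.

Check start → error at each position in order: 0 ✓, 1 ✓.
At position 2 the labels are {start}, so start → error is false there. This is the first violation.

2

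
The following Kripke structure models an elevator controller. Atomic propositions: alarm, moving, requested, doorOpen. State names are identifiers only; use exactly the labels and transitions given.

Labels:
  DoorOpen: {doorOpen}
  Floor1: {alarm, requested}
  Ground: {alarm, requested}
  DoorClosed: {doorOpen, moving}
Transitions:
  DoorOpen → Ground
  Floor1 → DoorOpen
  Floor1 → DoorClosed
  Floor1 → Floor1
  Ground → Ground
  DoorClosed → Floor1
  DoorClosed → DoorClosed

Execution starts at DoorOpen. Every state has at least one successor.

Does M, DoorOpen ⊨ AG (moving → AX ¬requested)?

States satisfying moving → AX ¬requested: {DoorOpen, Floor1, Ground}.
States satisfying AG (moving → AX ¬requested): {DoorOpen, Ground}.
Every state reachable from DoorOpen satisfies moving → AX ¬requested.
DoorOpen ∈ Sat(AG (moving → AX ¬requested)).

Yes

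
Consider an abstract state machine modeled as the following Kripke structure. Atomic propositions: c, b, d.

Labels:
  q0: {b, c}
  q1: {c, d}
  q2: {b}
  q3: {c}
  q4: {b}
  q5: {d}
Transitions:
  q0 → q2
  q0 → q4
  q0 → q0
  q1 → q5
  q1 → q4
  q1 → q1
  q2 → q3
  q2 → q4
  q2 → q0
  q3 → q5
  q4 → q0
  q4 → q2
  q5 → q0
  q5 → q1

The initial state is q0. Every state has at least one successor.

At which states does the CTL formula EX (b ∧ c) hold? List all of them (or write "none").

States satisfying b ∧ c: {q0}.
States satisfying EX (b ∧ c): {q0, q2, q4, q5}.

{q0, q2, q4, q5}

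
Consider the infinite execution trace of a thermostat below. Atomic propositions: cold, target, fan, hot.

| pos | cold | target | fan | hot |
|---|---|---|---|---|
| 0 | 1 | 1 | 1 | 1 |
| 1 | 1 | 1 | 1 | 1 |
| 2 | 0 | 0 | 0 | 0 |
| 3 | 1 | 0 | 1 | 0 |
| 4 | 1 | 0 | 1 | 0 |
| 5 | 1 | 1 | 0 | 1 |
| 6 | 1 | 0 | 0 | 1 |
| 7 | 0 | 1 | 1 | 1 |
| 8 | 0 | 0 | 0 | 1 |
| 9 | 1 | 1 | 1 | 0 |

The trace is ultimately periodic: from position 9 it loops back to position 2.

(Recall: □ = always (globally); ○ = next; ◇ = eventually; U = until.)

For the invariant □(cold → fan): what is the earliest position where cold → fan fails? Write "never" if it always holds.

5

Check cold → fan at each position in order: 0 ✓, 1 ✓, 2 ✓, 3 ✓, 4 ✓.
At position 5 the labels are {cold, hot, target}, so cold → fan is false there. This is the first violation.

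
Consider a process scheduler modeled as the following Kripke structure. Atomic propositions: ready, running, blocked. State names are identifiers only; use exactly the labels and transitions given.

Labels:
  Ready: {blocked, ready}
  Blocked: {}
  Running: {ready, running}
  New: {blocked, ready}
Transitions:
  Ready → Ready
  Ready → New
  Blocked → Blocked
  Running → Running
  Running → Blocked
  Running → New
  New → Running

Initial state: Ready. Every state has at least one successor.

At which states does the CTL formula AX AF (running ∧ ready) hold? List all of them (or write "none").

{New}

States satisfying AF (running ∧ ready): {Running, New}.
States satisfying AX AF (running ∧ ready): {New}.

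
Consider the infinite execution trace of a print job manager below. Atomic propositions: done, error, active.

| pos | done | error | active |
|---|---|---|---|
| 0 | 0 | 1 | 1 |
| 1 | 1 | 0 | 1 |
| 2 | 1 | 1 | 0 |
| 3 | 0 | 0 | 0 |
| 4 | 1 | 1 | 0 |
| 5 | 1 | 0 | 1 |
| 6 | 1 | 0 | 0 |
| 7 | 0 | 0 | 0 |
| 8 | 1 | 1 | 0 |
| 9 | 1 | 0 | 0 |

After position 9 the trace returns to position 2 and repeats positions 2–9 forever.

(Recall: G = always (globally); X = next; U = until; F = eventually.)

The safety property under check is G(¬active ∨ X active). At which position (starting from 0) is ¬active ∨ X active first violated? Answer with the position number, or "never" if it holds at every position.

Check ¬active ∨ X active at each position in order: 0 ✓.
At position 1 the labels are {active, done} and the next position 2 has {done, error}, so ¬active ∨ X active is false there. This is the first violation.

1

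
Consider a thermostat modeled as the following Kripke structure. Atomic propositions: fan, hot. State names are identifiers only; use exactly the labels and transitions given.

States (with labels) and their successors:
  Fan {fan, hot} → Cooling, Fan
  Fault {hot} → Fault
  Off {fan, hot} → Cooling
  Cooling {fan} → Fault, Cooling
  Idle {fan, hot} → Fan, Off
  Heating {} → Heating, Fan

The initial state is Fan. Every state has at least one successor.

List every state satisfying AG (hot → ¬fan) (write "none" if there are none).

States satisfying hot → ¬fan: {Fault, Cooling, Heating}.
States satisfying AG (hot → ¬fan): {Fault, Cooling}.

{Fault, Cooling}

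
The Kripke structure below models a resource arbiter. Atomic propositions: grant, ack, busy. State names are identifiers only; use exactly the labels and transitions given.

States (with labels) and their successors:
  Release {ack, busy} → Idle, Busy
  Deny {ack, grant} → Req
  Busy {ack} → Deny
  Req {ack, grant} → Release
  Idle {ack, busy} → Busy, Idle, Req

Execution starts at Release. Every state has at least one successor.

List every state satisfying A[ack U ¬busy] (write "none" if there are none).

{Deny, Busy, Req}

States satisfying ack: {Release, Deny, Busy, Req, Idle}.
States satisfying ¬busy: {Deny, Busy, Req}.
States satisfying A[ack U ¬busy]: {Deny, Busy, Req}.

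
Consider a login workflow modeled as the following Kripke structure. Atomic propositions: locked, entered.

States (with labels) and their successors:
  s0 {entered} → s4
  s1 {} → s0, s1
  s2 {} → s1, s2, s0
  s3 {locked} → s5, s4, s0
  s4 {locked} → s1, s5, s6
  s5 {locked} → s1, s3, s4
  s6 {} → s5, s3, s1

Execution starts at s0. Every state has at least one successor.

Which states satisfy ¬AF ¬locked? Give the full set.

{s3, s4, s5}

States satisfying ¬locked: {s0, s1, s2, s6}.
States satisfying AF ¬locked: {s0, s1, s2, s6}.
States satisfying ¬AF ¬locked: {s3, s4, s5}.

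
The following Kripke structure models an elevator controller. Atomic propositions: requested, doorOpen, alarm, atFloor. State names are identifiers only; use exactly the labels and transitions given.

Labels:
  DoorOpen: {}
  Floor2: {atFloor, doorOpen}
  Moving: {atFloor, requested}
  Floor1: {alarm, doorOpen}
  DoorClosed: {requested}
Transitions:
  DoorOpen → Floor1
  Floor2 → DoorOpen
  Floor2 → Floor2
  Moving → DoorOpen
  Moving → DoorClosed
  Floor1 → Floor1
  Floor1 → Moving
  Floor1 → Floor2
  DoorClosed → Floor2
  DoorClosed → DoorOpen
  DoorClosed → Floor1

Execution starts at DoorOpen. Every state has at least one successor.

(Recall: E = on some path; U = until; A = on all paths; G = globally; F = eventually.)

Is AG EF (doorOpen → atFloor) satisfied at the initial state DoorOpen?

States satisfying EF (doorOpen → atFloor): {DoorOpen, Floor2, Moving, Floor1, DoorClosed}.
States satisfying AG EF (doorOpen → atFloor): {DoorOpen, Floor2, Moving, Floor1, DoorClosed}.
Every state reachable from DoorOpen satisfies EF (doorOpen → atFloor).
DoorOpen ∈ Sat(AG EF (doorOpen → atFloor)).

Holds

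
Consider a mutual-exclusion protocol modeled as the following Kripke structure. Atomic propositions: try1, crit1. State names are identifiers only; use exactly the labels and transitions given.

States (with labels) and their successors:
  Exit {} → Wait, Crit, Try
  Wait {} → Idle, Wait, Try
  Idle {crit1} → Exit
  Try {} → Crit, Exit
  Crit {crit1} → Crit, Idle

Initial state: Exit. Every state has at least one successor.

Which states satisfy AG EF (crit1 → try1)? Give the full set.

States satisfying EF (crit1 → try1): {Exit, Wait, Idle, Try, Crit}.
States satisfying AG EF (crit1 → try1): {Exit, Wait, Idle, Try, Crit}.

{Exit, Wait, Idle, Try, Crit}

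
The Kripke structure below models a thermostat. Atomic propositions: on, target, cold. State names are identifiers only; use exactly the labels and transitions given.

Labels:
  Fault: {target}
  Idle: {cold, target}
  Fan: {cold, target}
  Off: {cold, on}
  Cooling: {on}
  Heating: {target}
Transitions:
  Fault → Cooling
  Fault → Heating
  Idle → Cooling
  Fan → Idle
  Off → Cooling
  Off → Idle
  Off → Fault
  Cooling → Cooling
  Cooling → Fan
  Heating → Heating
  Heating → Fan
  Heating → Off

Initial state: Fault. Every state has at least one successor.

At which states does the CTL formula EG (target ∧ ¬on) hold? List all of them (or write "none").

States satisfying target ∧ ¬on: {Fault, Idle, Fan, Heating}.
States satisfying EG (target ∧ ¬on): {Fault, Heating}.

{Fault, Heating}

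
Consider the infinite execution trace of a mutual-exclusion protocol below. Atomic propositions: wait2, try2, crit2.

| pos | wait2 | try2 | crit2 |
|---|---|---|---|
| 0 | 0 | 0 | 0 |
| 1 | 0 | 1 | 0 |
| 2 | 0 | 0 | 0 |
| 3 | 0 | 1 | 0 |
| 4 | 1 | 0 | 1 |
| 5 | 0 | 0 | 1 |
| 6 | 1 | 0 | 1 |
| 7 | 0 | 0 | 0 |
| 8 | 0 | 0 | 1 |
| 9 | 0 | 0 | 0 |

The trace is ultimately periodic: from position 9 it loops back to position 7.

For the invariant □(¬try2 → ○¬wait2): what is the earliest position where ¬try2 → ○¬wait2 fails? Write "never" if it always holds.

5

Check ¬try2 → ○¬wait2 at each position in order: 0 ✓, 1 ✓, 2 ✓, 3 ✓, 4 ✓.
At position 5 the labels are {crit2} and the next position 6 has {crit2, wait2}, so ¬try2 → ○¬wait2 is false there. This is the first violation.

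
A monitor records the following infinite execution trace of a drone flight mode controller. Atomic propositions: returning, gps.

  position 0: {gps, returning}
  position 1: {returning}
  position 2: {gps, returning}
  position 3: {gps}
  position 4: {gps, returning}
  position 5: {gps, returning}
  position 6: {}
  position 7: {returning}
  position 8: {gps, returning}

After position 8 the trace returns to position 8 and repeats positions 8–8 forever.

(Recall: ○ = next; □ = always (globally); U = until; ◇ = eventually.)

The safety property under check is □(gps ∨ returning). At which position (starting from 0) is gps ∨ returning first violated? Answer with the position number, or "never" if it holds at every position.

6

Check gps ∨ returning at each position in order: 0 ✓, 1 ✓, 2 ✓, 3 ✓, 4 ✓, 5 ✓.
At position 6 the labels are {}, so gps ∨ returning is false there. This is the first violation.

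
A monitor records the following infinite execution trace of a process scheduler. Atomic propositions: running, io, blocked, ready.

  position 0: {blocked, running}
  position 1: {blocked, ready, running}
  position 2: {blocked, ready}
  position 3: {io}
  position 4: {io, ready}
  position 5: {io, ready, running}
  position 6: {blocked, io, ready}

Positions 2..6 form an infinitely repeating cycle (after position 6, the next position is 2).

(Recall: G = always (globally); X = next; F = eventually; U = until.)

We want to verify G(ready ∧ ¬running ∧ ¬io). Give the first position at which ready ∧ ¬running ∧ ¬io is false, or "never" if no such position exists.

At position 0 the labels are {blocked, running}, so ready ∧ ¬running ∧ ¬io is false there. This is the first violation.

0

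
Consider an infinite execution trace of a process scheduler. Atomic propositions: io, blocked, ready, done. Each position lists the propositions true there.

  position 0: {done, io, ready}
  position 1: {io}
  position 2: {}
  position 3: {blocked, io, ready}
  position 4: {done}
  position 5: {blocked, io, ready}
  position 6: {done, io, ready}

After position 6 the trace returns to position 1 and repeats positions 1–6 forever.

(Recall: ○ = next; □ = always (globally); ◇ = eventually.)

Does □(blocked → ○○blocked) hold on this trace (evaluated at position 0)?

Violated

blocked → ○○blocked must hold at every position from 0 onward. It fails at position 5, so □(blocked → ○○blocked) is false.
Positions where blocked holds: 3, 5.
Check ○○blocked at each: 3→ok, 5→fails.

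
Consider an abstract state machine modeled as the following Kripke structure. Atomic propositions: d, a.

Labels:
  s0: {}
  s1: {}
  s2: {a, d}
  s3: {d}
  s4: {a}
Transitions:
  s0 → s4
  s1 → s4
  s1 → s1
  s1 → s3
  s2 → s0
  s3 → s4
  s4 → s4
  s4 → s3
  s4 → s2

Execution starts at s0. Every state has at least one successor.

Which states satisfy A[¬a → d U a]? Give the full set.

States satisfying ¬a → d: {s2, s3, s4}.
States satisfying a: {s2, s4}.
States satisfying A[¬a → d U a]: {s2, s3, s4}.

{s2, s3, s4}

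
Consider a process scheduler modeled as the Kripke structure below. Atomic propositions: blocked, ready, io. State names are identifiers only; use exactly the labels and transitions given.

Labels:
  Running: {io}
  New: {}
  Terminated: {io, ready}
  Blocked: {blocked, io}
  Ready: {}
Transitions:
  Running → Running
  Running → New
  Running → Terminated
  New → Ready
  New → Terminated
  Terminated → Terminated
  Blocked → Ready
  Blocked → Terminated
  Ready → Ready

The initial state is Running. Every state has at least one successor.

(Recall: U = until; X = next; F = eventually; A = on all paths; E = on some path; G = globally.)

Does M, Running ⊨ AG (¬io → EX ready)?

States satisfying ¬io → EX ready: {Running, New, Terminated, Blocked}.
States satisfying AG (¬io → EX ready): {Terminated}.
Ready is reachable from Running and violates ¬io → EX ready, so AG fails at Running.
Running ∉ Sat(AG (¬io → EX ready)).

Violated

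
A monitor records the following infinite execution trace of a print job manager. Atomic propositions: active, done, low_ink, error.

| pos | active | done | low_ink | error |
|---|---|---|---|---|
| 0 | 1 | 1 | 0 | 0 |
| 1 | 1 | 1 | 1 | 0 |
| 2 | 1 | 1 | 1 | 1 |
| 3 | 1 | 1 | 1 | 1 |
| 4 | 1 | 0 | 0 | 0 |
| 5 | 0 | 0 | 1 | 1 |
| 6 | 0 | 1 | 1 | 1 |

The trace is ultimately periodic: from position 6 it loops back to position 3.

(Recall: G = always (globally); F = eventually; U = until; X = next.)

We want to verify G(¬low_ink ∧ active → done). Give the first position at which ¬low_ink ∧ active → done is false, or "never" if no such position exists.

4

Check ¬low_ink ∧ active → done at each position in order: 0 ✓, 1 ✓, 2 ✓, 3 ✓.
At position 4 the labels are {active}, so ¬low_ink ∧ active → done is false there. This is the first violation.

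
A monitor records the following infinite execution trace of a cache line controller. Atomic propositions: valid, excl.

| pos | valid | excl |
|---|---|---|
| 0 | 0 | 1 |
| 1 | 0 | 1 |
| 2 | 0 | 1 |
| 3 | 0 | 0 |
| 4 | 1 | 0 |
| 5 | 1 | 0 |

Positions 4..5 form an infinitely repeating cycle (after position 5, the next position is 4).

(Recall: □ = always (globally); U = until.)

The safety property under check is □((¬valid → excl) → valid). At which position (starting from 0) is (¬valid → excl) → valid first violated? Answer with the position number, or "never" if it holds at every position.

0

At position 0 the labels are {excl}, so (¬valid → excl) → valid is false there. This is the first violation.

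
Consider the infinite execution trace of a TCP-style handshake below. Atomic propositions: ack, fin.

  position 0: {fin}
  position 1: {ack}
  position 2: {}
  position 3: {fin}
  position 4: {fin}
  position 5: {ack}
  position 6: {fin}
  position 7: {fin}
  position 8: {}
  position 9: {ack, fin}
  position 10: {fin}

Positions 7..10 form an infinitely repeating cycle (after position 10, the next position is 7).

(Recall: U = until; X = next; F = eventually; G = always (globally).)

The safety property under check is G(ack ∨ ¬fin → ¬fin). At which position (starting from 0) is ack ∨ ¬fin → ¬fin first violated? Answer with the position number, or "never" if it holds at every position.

Check ack ∨ ¬fin → ¬fin at each position in order: 0 ✓, 1 ✓, 2 ✓, 3 ✓, 4 ✓, 5 ✓, 6 ✓, 7 ✓, 8 ✓.
At position 9 the labels are {ack, fin}, so ack ∨ ¬fin → ¬fin is false there. This is the first violation.

9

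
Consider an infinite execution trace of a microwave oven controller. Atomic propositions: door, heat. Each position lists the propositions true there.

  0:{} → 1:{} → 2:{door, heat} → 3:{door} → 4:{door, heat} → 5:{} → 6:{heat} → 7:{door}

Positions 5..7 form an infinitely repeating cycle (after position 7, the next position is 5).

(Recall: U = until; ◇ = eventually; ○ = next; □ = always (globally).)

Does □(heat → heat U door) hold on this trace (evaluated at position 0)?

Satisfied

heat → heat U door holds at every position 0..7, and those are all positions ever visited, so □(heat → heat U door) holds.
Positions where heat holds: 2, 4, 6.
Check heat U door at each: 2→ok, 4→ok, 6→ok.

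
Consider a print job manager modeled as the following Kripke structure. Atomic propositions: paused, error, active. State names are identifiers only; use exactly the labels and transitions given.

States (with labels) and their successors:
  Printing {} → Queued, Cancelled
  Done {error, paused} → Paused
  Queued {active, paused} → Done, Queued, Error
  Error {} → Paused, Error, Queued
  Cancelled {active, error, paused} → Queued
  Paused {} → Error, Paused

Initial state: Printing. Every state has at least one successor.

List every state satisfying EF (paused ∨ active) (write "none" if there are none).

{Printing, Done, Queued, Error, Cancelled, Paused}

States satisfying paused ∨ active: {Done, Queued, Cancelled}.
States satisfying EF (paused ∨ active): {Printing, Done, Queued, Error, Cancelled, Paused}.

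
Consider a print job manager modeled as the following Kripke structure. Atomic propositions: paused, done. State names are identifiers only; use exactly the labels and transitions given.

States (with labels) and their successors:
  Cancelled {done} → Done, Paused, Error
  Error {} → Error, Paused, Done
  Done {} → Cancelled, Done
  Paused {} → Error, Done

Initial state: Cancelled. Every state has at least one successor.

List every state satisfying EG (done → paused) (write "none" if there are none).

{Error, Done, Paused}

States satisfying done → paused: {Error, Done, Paused}.
States satisfying EG (done → paused): {Error, Done, Paused}.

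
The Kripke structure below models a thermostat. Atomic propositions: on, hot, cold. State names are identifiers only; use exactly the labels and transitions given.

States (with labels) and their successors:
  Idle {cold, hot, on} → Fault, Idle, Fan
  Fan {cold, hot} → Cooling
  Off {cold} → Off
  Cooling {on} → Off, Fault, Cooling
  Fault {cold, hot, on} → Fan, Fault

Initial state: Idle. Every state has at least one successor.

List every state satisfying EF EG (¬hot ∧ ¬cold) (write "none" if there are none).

{Idle, Fan, Cooling, Fault}

States satisfying EG (¬hot ∧ ¬cold): {Cooling}.
States satisfying EF EG (¬hot ∧ ¬cold): {Idle, Fan, Cooling, Fault}.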